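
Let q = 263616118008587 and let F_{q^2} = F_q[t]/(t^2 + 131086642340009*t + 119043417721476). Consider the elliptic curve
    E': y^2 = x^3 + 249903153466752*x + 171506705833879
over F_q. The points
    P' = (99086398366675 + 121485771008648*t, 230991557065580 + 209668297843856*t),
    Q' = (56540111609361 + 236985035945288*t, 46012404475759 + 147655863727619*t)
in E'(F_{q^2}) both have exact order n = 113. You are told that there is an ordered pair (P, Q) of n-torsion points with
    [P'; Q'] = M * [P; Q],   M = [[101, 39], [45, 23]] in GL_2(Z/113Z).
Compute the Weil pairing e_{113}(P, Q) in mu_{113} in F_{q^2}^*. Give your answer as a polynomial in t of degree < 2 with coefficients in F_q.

Alternating bilinearity on E[113] (values in mu_{113} in F_{263616118008587^2}) gives e(P',Q') = e(P,Q)^det(M).
101*23 - 39*45 = 568; reduced mod 113: det = 3, inverse 38.
n = 113 = (1110001)_2 (7 bits, wt 4); accumulate f_{113,P'}(Q'+S)/f_{113,P'}(S) along the 6-step ladder.
e_{113}(P',Q') = 7345461144600 + 129307312793692*t.
Finally e_{113}(P,Q) = 81001824203102 + 60050266565742*t.

81001824203102 + 60050266565742*t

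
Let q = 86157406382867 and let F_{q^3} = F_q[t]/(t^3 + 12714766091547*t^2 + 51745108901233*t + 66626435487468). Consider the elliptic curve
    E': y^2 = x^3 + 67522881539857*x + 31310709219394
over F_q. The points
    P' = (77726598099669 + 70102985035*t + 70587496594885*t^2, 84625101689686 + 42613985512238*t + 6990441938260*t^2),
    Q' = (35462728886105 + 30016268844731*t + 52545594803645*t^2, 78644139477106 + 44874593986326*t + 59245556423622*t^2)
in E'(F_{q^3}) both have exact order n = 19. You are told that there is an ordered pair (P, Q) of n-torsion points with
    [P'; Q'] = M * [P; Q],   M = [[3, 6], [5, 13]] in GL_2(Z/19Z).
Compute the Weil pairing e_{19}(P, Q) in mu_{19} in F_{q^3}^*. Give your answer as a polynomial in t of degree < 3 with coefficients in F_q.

39847601032121 + 53577694314022*t + 19220314491256*t^2

e_{19}(aP+bQ,cP+dQ) = e_{19}(P,Q)^(ad-bc); with (a,b,c,d)=(3,6,5,13) this gives the det-19 law.
Hence e(P,Q) = e(P',Q')^{17} where 17 = 9^{-1} mod 19.
Run Miller on y^2=x^3+67522881539857*x+31310709219394 over F_{86157406382867}: ladder 10011 (5 bits); e = f_P(D_Q)/f_Q(D_P).
The quotient is 84023148219413 + 11688807325255*t + 5121063393482*t^2.
e_{19}(P,Q) = (84023148219413 + 11688807325255*t + 5121063393482*t^2)^{17} = 39847601032121 + 53577694314022*t + 19220314491256*t^2.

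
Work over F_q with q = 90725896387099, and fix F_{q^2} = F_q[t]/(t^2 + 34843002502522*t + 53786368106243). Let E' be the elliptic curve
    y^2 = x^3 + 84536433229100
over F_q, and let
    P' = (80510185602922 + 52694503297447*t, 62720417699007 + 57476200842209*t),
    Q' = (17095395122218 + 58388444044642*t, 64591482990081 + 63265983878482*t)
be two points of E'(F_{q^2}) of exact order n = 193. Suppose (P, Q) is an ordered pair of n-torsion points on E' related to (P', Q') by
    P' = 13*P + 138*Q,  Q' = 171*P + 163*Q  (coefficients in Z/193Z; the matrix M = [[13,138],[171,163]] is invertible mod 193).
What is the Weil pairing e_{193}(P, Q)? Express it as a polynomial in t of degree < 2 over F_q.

34895271228105 + 85319376860971*t

e_{193}(aP+bQ,cP+dQ) = e_{193}(P,Q)^(ad-bc); with (a,b,c,d)=(13,138,171,163) this gives the det-193 law.
So e_{193}(P,Q) = e_{193}(P',Q')^{31}, since 137*31 = 1 mod 193.
Double-and-add over 11000001: 8-1 doublings, 3-1 additions; each step l_{T,T}/v_{2T} or l_{T,P'}/v at Q'+S for random S.
Result: e(P',Q') = 36193989562863 + 81074817175857*t.
Hence e(P,Q) = 34895271228105 + 85319376860971*t in F_{90725896387099^2}^*.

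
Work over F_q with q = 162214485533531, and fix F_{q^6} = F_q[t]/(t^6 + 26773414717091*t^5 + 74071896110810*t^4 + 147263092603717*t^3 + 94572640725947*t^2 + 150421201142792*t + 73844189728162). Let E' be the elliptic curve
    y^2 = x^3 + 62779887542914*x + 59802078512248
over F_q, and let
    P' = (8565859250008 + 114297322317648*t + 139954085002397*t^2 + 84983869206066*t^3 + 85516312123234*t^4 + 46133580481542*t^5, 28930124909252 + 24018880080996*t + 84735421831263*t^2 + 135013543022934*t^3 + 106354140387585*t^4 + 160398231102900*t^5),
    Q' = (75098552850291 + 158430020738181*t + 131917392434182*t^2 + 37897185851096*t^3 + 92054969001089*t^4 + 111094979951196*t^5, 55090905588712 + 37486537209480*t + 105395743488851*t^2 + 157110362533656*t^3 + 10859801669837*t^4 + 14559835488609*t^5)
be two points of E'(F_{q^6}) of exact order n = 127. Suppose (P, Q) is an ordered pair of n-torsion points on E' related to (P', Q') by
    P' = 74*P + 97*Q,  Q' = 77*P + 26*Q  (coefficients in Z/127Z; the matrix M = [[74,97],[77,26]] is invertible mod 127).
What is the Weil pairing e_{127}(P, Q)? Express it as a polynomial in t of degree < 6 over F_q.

Alternating bilinearity on E[127] (values in mu_{127} in F_{162214485533531^6}) gives e(P',Q') = e(P,Q)^det(M).
Inverting 43 mod 127: 65. Thus e_{127}(P,Q) = e(P',Q')^{65}.
Double-and-add over 1111111: 7-1 doublings, 7-1 additions; each step l_{T,T}/v_{2T} or l_{T,P'}/v at Q'+S for random S.
f_P(D_Q)/f_Q(D_P) = 21678945351087 + 153817853062789*t + 150983492440121*t^2 + 113493666492920*t^3 + 74898537124666*t^4 + 81693793920374*t^5.
Finally e_{127}(P,Q) = 75402878464295 + 14954773982585*t + 61816219986709*t^2 + 157932977245538*t^3 + 152412141865058*t^4 + 140623971542023*t^5.

75402878464295 + 14954773982585*t + 61816219986709*t^2 + 157932977245538*t^3 + 152412141865058*t^4 + 140623971542023*t^5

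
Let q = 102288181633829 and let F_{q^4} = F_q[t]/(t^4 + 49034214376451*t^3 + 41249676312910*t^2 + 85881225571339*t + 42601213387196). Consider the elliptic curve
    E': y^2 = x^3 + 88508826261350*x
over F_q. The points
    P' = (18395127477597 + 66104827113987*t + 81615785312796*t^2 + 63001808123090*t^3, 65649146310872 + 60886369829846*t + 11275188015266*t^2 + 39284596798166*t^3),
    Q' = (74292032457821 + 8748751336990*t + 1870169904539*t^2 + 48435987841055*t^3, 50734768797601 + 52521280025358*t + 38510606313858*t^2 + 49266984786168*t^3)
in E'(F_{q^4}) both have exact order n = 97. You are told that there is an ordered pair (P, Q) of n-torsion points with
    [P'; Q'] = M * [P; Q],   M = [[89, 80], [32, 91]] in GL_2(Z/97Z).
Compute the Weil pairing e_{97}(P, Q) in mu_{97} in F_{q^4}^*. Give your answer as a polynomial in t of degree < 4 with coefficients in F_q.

40637067900010 + 45246230406155*t + 56417486153356*t^2 + 9229464410544*t^3

Alternating bilinearity on E[97] (values in mu_{97} in F_{102288181633829^4}) gives e(P',Q') = e(P,Q)^det(M).
So e_{97}(P,Q) = e_{97}(P',Q')^{68}, since 10*68 = 1 mod 97.
Run Miller on y^2=x^3+88508826261350*x over F_{102288181633829}: ladder 1100001 (7 bits); e = f_P(D_Q)/f_Q(D_P).
The quotient is 70396189771729 + 90337535901279*t + 5947266087783*t^2 + 76935948049331*t^3.
e_{97}(P,Q) = (70396189771729 + 90337535901279*t + 5947266087783*t^2 + 76935948049331*t^3)^{68} = 40637067900010 + 45246230406155*t + 56417486153356*t^2 + 9229464410544*t^3.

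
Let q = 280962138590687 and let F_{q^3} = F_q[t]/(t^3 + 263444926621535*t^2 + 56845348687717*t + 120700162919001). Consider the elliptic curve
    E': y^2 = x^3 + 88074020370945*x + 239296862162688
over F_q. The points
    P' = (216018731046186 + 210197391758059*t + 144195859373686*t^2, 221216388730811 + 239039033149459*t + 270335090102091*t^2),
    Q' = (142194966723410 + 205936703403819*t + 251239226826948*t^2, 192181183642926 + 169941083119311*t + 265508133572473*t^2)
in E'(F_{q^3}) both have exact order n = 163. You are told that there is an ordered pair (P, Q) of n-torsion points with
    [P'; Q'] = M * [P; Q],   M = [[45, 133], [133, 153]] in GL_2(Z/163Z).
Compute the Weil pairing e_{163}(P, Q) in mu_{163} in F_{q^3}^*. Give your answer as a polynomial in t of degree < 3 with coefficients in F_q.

Since e_{163}(P,P)=e_{163}(Q,Q)=1 and e_{163}(Q,P)=e_{163}(P,Q)^{-1}, expanding e_{163}(45*P + 133*Q,133*P + 153*Q) leaves e(P,Q)^det(M).
Hence e(P,Q) = e(P',Q')^{124} where 124 = 117^{-1} mod 163.
Run Miller on y^2=x^3+88074020370945*x+239296862162688 over F_{280962138590687}: ladder 10100011 (8 bits); e = f_P(D_Q)/f_Q(D_P).
The quotient is 83792935163563 + 243248659392425*t + 225701309577584*t^2.
Finally e_{163}(P,Q) = 16125064802455 + 119029759060669*t + 56515052472917*t^2.

16125064802455 + 119029759060669*t + 56515052472917*t^2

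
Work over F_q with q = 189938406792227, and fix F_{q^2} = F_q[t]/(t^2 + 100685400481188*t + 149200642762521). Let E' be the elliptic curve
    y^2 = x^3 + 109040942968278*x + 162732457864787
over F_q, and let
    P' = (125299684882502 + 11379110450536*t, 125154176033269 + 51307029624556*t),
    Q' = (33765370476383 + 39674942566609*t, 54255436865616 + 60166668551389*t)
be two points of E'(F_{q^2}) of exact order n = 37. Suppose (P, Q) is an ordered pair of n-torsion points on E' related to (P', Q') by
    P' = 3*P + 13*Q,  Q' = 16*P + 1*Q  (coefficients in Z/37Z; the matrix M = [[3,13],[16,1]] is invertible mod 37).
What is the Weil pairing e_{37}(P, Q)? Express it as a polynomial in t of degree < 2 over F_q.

Alternating bilinearity on E[37] (values in mu_{37} in F_{189938406792227^2}) gives e(P',Q') = e(P,Q)^det(M).
Inverting 17 mod 37: 24. Thus e_{37}(P,Q) = e(P',Q')^{24}.
Miller loop for e_{37} over F_{189938406792227^2}: bits of 37 = 100101; 5 double steps + 2 add steps, l/v at each.
e_{37}(P',Q') = 53295205952165 + 7972246602078*t.
(53295205952165 + 7972246602078*t)^{24} mod (189938406792227,f) = 119216349039565 + 104597469163892*t.

119216349039565 + 104597469163892*t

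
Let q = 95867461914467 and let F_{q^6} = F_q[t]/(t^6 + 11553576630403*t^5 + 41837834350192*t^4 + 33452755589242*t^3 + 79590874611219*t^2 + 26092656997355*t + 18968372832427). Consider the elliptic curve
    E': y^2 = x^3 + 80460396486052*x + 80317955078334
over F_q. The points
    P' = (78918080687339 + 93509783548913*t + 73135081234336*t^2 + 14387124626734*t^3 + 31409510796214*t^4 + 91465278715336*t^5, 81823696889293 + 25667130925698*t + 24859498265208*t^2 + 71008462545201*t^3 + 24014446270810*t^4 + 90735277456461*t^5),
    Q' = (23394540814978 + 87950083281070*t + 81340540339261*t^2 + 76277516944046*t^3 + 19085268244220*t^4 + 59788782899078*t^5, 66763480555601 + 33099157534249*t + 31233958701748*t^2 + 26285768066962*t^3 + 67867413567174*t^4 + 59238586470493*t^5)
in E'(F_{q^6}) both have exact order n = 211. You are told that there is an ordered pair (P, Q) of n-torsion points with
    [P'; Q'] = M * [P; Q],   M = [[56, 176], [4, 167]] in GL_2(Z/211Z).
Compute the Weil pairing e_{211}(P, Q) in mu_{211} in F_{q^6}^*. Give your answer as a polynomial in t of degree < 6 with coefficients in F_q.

56955069854090 + 90251979482195*t + 120969555200*t^2 + 21227637406924*t^3 + 75487444771501*t^4 + 80253715372050*t^5

e_{211}(aP+bQ,cP+dQ) = e_{211}(P,Q)^(ad-bc); with (a,b,c,d)=(56,176,4,167) this gives the det-211 law.
56*167 - 176*4 = 8648; reduced mod 211: det = 208, inverse 70.
Run Miller on y^2=x^3+80460396486052*x+80317955078334 over F_{95867461914467}: ladder 11010011 (8 bits); e = f_P(D_Q)/f_Q(D_P).
Miller gives e_{211}(P',Q') = 50462340570430 + 8278377628655*t + 76082999322273*t^2 + 51057592159329*t^3 + 28131299074258*t^4 + 92778098846614*t^5 in F_{95867461914467^6}.
(50462340570430 + 8278377628655*t + 76082999322273*t^2 + 51057592159329*t^3 + 28131299074258*t^4 + 92778098846614*t^5)^{70} mod (95867461914467,f) = 56955069854090 + 90251979482195*t + 120969555200*t^2 + 21227637406924*t^3 + 75487444771501*t^4 + 80253715372050*t^5.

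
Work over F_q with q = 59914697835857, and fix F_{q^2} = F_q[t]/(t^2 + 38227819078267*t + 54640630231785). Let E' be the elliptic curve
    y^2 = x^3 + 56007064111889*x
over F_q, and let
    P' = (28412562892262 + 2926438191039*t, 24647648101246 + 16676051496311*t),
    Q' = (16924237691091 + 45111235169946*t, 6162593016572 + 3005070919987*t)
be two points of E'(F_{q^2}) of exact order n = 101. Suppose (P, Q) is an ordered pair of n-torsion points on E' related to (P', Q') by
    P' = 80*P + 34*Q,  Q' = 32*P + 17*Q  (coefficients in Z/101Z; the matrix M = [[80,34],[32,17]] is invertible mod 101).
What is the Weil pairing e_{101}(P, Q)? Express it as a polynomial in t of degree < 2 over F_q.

5276019879939 + 49257634199520*t

The 101-Weil pairing on E[101] over F_{59914697835857} is alternating-bilinear: e_{101}(P',Q') = e_{101}(P,Q)^det(M).
80*17 - 34*32 = 272; reduced mod 101: det = 70, inverse 13.
n = 101 = (1100101)_2 (7 bits, wt 4); accumulate f_{101,P'}(Q'+S)/f_{101,P'}(S) along the 6-step ladder.
Result: e(P',Q') = 12912012495176 + 45691507592437*t.
Finally e_{101}(P,Q) = 5276019879939 + 49257634199520*t.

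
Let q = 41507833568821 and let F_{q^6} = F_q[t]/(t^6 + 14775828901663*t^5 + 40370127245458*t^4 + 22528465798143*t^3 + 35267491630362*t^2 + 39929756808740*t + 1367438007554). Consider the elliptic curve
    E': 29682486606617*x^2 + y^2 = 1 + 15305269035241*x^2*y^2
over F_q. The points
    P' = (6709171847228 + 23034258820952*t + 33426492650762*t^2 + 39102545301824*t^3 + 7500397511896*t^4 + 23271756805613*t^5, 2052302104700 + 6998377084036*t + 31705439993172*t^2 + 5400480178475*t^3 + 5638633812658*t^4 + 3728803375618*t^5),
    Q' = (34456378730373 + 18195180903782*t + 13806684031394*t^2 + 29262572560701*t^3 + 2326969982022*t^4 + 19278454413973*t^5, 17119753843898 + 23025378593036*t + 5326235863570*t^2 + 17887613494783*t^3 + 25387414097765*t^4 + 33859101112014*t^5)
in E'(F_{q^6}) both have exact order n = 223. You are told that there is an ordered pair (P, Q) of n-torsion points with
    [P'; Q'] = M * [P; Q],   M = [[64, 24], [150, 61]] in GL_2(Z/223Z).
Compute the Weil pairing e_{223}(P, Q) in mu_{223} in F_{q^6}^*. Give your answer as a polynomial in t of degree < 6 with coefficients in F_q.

34673814152923 + 34671961918489*t + 11665072578750*t^2 + 1593312224351*t^3 + 23119753800137*t^4 + 2863404294362*t^5

e_{223}(aP+bQ,cP+dQ) = e_{223}(P,Q)^(ad-bc); with (a,b,c,d)=(64,24,150,61) this gives the det-223 law.
So e_{223}(P,Q) = e_{223}(P',Q')^{212}, since 81*212 = 1 mod 223.
Edwards->Montgomery: u=(1+y)/(1-y), v=u/x -> 25066183582086v^2=u^3+2206540873041u^2+u; then x_W=3594304392844u+7497959273643: y^2=x^3+27572509340465*x+17457831424919.
n = 223 = (11011111)_2 (8 bits, wt 7); accumulate f_{223,P'}(Q'+S)/f_{223,P'}(S) along the 7-step ladder.
f_P(D_Q)/f_Q(D_P) = 26959787047520 + 14707228972119*t + 10806752969796*t^2 + 14287328223393*t^3 + 32530245026542*t^4 + 37562456948147*t^5.
Finally e_{223}(P,Q) = 34673814152923 + 34671961918489*t + 11665072578750*t^2 + 1593312224351*t^3 + 23119753800137*t^4 + 2863404294362*t^5.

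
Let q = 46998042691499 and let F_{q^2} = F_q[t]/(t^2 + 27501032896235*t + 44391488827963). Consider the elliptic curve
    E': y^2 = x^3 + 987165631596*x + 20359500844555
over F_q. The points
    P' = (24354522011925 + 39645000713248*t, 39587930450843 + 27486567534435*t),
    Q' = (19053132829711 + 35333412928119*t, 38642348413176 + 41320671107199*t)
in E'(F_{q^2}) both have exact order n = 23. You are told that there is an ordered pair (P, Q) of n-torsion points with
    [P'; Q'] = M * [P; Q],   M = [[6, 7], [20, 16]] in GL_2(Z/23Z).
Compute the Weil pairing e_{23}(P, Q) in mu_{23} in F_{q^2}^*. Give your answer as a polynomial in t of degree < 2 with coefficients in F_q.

18903549980099 + 22727876261838*t

The 23-Weil pairing on E[23] over F_{46998042691499} is alternating-bilinear: e_{23}(P',Q') = e_{23}(P,Q)^det(M).
6*16 - 7*20 = -44; reduced mod 23: det = 2, inverse 12.
5-bit Miller (10111) on E'/F_{46998042691499} with a'=987165631596, b'=20359500844555: accumulate tangent/chord ratios at Q'+S and P'+S'.
Result: e(P',Q') = 7447953182907 + 5559209801445*t.
(7447953182907 + 5559209801445*t)^{12} mod (46998042691499,f) = 18903549980099 + 22727876261838*t.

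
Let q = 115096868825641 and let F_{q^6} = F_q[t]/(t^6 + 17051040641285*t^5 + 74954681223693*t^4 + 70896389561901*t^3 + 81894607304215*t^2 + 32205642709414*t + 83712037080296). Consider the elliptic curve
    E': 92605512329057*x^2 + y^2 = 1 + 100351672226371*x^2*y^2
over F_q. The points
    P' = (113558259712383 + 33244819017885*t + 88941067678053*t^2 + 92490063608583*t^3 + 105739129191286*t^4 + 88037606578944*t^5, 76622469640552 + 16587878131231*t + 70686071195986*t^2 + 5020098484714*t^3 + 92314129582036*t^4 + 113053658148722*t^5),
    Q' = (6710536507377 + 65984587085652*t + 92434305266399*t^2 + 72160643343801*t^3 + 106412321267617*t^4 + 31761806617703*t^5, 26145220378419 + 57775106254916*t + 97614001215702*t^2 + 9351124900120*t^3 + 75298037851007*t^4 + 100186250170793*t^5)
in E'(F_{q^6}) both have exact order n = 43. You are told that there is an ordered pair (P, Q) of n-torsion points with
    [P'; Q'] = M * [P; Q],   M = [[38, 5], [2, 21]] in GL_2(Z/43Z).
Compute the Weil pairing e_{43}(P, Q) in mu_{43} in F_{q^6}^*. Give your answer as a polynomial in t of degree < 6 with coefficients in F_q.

100311846472467 + 16235264933294*t + 87532684995281*t^2 + 89242840032350*t^3 + 36615088812077*t^4 + 82109240364149*t^5

Since e_{43}(P,P)=e_{43}(Q,Q)=1 and e_{43}(Q,P)=e_{43}(P,Q)^{-1}, expanding e_{43}(38*P + 5*Q,2*P + 21*Q) leaves e(P,Q)^det(M).
Inverting 14 mod 43: 40. Thus e_{43}(P,Q) = e(P',Q')^{40}.
Edwards a_E,d_E -> Montgomery A=10423721562499,B=73656817152669 -> Weierstrass 34478173240248,1562680685956 via alpha=32159530759238,beta=55611894438492.
6-bit Miller (101011) on E'/F_{115096868825641} with a'=34478173240248, b'=1562680685956: accumulate tangent/chord ratios at Q'+S and P'+S'.
f_P(D_Q)/f_Q(D_P) = 87725385353584 + 61635725176919*t + 107774789340070*t^2 + 39899699385564*t^3 + 20787728530331*t^4 + 50181463719449*t^5.
e_{43}(P,Q) = (87725385353584 + 61635725176919*t + 107774789340070*t^2 + 39899699385564*t^3 + 20787728530331*t^4 + 50181463719449*t^5)^{40} = 100311846472467 + 16235264933294*t + 87532684995281*t^2 + 89242840032350*t^3 + 36615088812077*t^4 + 82109240364149*t^5.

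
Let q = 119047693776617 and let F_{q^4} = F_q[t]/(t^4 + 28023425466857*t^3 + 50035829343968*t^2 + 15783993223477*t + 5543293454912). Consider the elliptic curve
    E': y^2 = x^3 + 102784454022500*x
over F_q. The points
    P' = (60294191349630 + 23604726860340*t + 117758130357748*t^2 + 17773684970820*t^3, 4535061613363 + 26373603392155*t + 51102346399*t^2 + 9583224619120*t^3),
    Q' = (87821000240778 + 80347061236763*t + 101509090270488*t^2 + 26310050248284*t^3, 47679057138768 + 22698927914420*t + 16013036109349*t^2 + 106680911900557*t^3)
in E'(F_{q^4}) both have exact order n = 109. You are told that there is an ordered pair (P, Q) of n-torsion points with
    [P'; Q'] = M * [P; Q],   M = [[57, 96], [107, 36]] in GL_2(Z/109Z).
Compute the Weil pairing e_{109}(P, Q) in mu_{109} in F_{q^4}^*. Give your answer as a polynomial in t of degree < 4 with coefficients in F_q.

e_{109} is bilinear + alternating on E[109], so e_{109}(57*P + 96*Q, 107*P + 36*Q) = e_{109}(P,Q)^(57*36-96*107).
det M = 57*36 - 96*107 = -8220 = 64 (mod 109); 64^{-1} = 46 (mod 109).
7-bit Miller (1101101) on E'/F_{119047693776617} with a'=102784454022500, b'=0: accumulate tangent/chord ratios at Q'+S and P'+S'.
Miller gives e_{109}(P',Q') = 109136436031855 + 8789574590880*t + 48712298131590*t^2 + 9066692355122*t^3 in F_{119047693776617^4}.
Finally e_{109}(P,Q) = 7196811051886 + 57997466382784*t + 69416777729221*t^2 + 68120769466729*t^3.

7196811051886 + 57997466382784*t + 69416777729221*t^2 + 68120769466729*t^3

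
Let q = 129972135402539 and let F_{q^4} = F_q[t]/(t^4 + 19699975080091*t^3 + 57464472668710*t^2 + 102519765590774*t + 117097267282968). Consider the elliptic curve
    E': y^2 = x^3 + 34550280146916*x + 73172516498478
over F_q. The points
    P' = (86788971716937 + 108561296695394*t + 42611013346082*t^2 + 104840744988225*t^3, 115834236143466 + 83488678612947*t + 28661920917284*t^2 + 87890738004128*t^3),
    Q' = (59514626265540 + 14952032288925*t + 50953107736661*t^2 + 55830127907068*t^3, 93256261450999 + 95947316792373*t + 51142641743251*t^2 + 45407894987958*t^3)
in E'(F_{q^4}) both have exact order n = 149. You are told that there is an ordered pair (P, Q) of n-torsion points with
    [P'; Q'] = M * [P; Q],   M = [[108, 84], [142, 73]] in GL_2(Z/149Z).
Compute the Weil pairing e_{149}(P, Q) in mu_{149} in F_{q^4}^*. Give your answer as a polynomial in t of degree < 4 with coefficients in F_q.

Since e_{149}(P,P)=e_{149}(Q,Q)=1 and e_{149}(Q,P)=e_{149}(P,Q)^{-1}, expanding e_{149}(108*P + 84*Q,142*P + 73*Q) leaves e(P,Q)^det(M).
So e_{149}(P,Q) = e_{149}(P',Q')^{78}, since 128*78 = 1 mod 149.
Build f_{149,P'} and f_{149,Q'} via the 8-bit ladder of 149=10010101_2; evaluate at shifted divisors; quotient in F_{129972135402539^4}.
The quotient is 84751625091354 + 57109530077579*t + 49849234448735*t^2 + 94405756398780*t^3.
Raise to 78: e(P,Q) = 16922201178522 + 41833911714159*t + 114551320900905*t^2 + 86842956887741*t^3 in mu_{149}.

16922201178522 + 41833911714159*t + 114551320900905*t^2 + 86842956887741*t^3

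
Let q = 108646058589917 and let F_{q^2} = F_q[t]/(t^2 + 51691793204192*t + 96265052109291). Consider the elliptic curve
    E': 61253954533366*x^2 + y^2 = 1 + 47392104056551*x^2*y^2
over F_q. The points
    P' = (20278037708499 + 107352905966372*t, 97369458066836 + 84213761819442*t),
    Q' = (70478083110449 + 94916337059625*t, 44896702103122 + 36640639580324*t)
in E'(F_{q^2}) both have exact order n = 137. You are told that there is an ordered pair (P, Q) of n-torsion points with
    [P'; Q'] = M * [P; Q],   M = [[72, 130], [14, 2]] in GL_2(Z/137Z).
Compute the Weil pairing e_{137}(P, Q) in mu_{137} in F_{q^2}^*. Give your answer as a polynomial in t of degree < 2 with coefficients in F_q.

Alternating bilinearity on E[137] (values in mu_{137} in F_{108646058589917^2}) gives e(P',Q') = e(P,Q)^det(M).
det M = 72*2 - 130*14 = -1676 = 105 (mod 137); 105^{-1} = 107 (mod 137).
Edwards a_E,d_E -> Montgomery A=0,B=24752974220009 -> Weierstrass 25424878508572,0 via alpha=0,beta=30626977266683.
Miller loop for e_{137} over F_{108646058589917^2}: bits of 137 = 10001001; 7 double steps + 2 add steps, l/v at each.
e_{137}(P',Q') = 53375492595072 + 71549548812635*t.
Raise to 107: e(P,Q) = 55068506783114 + 5712877059975*t in mu_{137}.

55068506783114 + 5712877059975*t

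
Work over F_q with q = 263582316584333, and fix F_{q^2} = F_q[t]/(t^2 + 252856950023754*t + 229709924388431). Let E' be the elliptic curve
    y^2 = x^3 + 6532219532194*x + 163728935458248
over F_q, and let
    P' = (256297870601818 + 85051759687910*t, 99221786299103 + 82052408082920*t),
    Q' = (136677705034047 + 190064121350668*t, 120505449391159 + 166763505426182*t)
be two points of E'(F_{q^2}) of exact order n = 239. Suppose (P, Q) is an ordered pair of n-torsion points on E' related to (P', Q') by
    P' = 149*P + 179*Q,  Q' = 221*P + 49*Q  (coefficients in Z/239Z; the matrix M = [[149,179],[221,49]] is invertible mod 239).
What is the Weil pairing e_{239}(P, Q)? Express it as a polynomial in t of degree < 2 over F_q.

e_{239} is bilinear + alternating on E[239], so e_{239}(149*P + 179*Q, 221*P + 49*Q) = e_{239}(P,Q)^(149*49-179*221).
det M = 149*49 - 179*221 = -32258 = 7 (mod 239); 7^{-1} = 205 (mod 239).
Build f_{239,P'} and f_{239,Q'} via the 8-bit ladder of 239=11101111_2; evaluate at shifted divisors; quotient in F_{263582316584333^2}.
f_P(D_Q)/f_Q(D_P) = 10786004325268 + 85463021792582*t.
Finally e_{239}(P,Q) = 16358231579250 + 210571309764366*t.

16358231579250 + 210571309764366*t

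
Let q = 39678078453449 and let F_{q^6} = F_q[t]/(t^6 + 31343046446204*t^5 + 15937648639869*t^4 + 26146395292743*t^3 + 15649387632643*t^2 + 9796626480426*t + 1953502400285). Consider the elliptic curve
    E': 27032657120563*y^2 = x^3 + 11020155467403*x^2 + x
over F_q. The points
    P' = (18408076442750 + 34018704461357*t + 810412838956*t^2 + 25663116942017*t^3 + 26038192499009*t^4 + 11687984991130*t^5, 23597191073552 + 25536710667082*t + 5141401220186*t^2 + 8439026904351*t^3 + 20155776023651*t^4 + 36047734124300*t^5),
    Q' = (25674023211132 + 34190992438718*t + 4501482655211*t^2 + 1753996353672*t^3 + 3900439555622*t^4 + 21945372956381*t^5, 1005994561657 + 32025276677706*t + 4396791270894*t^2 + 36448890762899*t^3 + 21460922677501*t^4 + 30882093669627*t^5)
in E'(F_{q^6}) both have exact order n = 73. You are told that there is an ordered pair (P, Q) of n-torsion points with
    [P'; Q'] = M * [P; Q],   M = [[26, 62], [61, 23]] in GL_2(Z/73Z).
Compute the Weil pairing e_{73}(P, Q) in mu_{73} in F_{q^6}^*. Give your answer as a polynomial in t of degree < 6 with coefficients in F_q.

9785602445275 + 23242165025240*t + 38042111021987*t^2 + 15632360944899*t^3 + 31566642276851*t^4 + 31139428194168*t^5

Under M = [[26,62],[61,23]] in GL_2(Z/73), e_{73}(P',Q') = e_{73}(P,Q)^(26*23-62*61 mod 73).
26*23 - 62*61 = -3184; reduced mod 73: det = 28, inverse 60.
(x,y)|->(15838354279401x+25745444622372,15838354279401y) sends E' to y^2=x^3+13342195228951*x+4158455717614.
7-bit Miller (1001001) on E'/F_{39678078453449} with a'=13342195228951, b'=4158455717614: accumulate tangent/chord ratios at Q'+S and P'+S'.
So e_{73}(P',Q') = 38704790252228 + 12465086646971*t + 6363006472891*t^2 + 32506844518415*t^3 + 33948726315344*t^4 + 21171347134042*t^5.
Thus e_{73}(P,Q) = 9785602445275 + 23242165025240*t + 38042111021987*t^2 + 15632360944899*t^3 + 31566642276851*t^4 + 31139428194168*t^5.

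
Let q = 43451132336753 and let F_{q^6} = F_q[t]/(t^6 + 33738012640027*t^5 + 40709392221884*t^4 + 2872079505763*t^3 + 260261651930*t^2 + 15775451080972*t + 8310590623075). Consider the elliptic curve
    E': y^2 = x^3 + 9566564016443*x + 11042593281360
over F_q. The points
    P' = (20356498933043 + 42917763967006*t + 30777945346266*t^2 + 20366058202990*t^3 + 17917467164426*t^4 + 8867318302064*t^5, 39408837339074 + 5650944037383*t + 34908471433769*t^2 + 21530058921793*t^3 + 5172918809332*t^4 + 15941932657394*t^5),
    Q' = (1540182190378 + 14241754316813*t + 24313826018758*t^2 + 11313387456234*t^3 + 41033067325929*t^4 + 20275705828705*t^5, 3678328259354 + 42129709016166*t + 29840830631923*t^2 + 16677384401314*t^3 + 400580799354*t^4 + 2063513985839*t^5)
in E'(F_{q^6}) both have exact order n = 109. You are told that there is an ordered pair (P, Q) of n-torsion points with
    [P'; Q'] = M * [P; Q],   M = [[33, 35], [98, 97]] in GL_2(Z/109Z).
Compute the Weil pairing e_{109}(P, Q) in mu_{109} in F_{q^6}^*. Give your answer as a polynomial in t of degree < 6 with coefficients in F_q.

e_{109}(aP+bQ,cP+dQ) = e_{109}(P,Q)^(ad-bc); with (a,b,c,d)=(33,35,98,97) this gives the det-109 law.
det(M) mod 109 = 98; its inverse in (Z/109)^* is 99 (check: 98*99 mod 109 = 1).
n = 109 = (1101101)_2 (7 bits, wt 5); accumulate f_{109,P'}(Q'+S)/f_{109,P'}(S) along the 6-step ladder.
So e_{109}(P',Q') = 1261556542096 + 8260314410560*t + 20441251820669*t^2 + 32240746905655*t^3 + 10496514981062*t^4 + 37080491116791*t^5.
(1261556542096 + 8260314410560*t + 20441251820669*t^2 + 32240746905655*t^3 + 10496514981062*t^4 + 37080491116791*t^5)^{99} mod (43451132336753,f) = 22265925531330 + 20859856660759*t + 16090400873929*t^2 + 6942264927731*t^3 + 6417631772565*t^4 + 20762450330093*t^5.

22265925531330 + 20859856660759*t + 16090400873929*t^2 + 6942264927731*t^3 + 6417631772565*t^4 + 20762450330093*t^5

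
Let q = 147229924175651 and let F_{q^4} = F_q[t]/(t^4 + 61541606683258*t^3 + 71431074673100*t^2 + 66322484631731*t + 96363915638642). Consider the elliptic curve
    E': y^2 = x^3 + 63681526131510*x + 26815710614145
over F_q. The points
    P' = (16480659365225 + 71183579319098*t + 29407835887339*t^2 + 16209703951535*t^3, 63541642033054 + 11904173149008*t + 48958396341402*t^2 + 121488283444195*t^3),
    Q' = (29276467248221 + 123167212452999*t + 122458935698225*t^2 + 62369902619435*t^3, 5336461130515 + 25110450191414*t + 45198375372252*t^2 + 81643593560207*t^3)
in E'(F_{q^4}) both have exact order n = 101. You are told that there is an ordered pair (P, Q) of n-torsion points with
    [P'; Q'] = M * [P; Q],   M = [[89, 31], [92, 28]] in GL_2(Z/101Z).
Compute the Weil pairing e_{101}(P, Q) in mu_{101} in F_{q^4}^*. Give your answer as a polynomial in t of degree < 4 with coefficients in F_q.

Since e_{101}(P,P)=e_{101}(Q,Q)=1 and e_{101}(Q,P)=e_{101}(P,Q)^{-1}, expanding e_{101}(89*P + 31*Q,92*P + 28*Q) leaves e(P,Q)^det(M).
89*28 - 31*92 = -360; reduced mod 101: det = 44, inverse 62.
Build f_{101,P'} and f_{101,Q'} via the 7-bit ladder of 101=1100101_2; evaluate at shifted divisors; quotient in F_{147229924175651^4}.
f_P(D_Q)/f_Q(D_P) = 91579351232908 + 24297439806641*t + 78767433107088*t^2 + 138111463514498*t^3.
Finally e_{101}(P,Q) = 101790658772163 + 46677484587872*t + 133402844644515*t^2 + 67623319593113*t^3.

101790658772163 + 46677484587872*t + 133402844644515*t^2 + 67623319593113*t^3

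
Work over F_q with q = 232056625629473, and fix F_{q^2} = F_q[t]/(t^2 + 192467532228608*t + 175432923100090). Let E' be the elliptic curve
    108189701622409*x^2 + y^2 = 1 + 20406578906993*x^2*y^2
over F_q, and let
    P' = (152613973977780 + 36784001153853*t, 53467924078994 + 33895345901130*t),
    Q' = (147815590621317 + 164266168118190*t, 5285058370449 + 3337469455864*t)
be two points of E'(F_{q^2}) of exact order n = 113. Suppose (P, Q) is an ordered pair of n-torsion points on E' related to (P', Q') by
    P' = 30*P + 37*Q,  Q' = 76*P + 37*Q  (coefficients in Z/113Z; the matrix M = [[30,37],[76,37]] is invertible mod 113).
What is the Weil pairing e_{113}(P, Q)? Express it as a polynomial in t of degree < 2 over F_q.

162229854841587 + 74927485383500*t

e_{113} is bilinear + alternating on E[113], so e_{113}(30*P + 37*Q, 76*P + 37*Q) = e_{113}(P,Q)^(30*37-37*76).
So e_{113}(P,Q) = e_{113}(P',Q')^{16}, since 106*16 = 1 mod 113.
Edwards->Montgomery: u=(1+y)/(1-y), v=u/x -> 4434322258699v^2=u^3+180952878859329u^2+u; then x_W=21945780678854u+21432713421567: y^2=x^3+146952123680281*x.
Run Miller on y^2=x^3+146952123680281*x over F_{232056625629473}: ladder 1110001 (7 bits); e = f_P(D_Q)/f_Q(D_P).
Miller gives e_{113}(P',Q') = 201645461085738 + 28264540446670*t in F_{232056625629473^2}.
Raise to 16: e(P,Q) = 162229854841587 + 74927485383500*t in mu_{113}.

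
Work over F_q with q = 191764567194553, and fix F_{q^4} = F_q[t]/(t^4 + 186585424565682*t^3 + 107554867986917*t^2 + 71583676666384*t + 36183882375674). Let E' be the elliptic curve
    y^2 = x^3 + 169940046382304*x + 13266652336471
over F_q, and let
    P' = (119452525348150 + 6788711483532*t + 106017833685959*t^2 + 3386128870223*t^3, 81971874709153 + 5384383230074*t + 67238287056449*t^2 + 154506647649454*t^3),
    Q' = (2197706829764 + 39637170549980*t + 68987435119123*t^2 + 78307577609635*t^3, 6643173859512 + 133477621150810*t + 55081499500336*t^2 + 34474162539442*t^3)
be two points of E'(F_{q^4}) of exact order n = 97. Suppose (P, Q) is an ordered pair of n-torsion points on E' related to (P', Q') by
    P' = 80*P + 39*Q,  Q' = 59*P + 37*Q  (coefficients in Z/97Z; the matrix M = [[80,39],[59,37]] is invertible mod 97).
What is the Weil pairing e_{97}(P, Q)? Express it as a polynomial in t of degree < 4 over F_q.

Alternating bilinearity on E[97] (values in mu_{97} in F_{191764567194553^4}) gives e(P',Q') = e(P,Q)^det(M).
det(M) mod 97 = 77; its inverse in (Z/97)^* is 63 (check: 77*63 mod 97 = 1).
Run Miller on y^2=x^3+169940046382304*x+13266652336471 over F_{191764567194553}: ladder 1100001 (7 bits); e = f_P(D_Q)/f_Q(D_P).
f_P(D_Q)/f_Q(D_P) = 168837577777461 + 72638523877755*t + 66851086874789*t^2 + 10543433486125*t^3.
Finally e_{97}(P,Q) = 135638565107220 + 126126342185610*t + 81990694336824*t^2 + 43864408956433*t^3.

135638565107220 + 126126342185610*t + 81990694336824*t^2 + 43864408956433*t^3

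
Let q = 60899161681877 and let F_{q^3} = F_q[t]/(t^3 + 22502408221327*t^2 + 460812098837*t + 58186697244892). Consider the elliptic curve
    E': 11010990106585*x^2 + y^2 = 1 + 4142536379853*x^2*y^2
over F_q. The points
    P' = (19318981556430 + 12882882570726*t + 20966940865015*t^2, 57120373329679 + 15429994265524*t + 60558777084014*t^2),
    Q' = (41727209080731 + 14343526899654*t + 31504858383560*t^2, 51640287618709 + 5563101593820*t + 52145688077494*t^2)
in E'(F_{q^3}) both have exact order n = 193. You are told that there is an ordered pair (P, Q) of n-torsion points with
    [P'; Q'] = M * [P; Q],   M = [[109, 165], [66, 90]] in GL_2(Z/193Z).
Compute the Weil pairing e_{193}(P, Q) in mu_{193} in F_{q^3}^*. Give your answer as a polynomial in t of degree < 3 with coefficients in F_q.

35067808257995 + 4811570240900*t + 12047214661687*t^2

e_{193}(aP+bQ,cP+dQ) = e_{193}(P,Q)^(ad-bc); with (a,b,c,d)=(109,165,66,90) this gives the det-193 law.
det(M) mod 193 = 78; its inverse in (Z/193)^* is 146 (check: 78*146 mod 193 = 1).
Edwards->Montgomery: u=(1+y)/(1-y), v=u/x -> 8599185209489v^2=u^3+20856761846212u^2+u; then x_W=1717113431683u+43125028868991: y^2=x^3+8075786069450*x+22271760063554.
Double-and-add over 11000001: 8-1 doublings, 3-1 additions; each step l_{T,T}/v_{2T} or l_{T,P'}/v at Q'+S for random S.
f_P(D_Q)/f_Q(D_P) = 957811409287 + 18658733300407*t + 5753589673468*t^2.
Finally e_{193}(P,Q) = 35067808257995 + 4811570240900*t + 12047214661687*t^2.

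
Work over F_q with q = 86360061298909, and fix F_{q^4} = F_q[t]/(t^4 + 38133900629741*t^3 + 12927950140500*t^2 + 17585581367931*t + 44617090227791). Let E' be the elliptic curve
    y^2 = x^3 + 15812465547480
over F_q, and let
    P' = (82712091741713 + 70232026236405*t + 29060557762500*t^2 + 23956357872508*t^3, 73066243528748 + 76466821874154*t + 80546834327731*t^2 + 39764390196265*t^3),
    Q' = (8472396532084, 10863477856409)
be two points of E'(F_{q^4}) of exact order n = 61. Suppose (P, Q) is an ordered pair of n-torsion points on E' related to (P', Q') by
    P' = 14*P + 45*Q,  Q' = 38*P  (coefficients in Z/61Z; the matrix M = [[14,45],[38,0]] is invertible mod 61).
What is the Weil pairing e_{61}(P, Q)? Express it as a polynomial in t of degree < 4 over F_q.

24510632249700 + 51927455758343*t + 57615217412352*t^2 + 6305167544533*t^3

The 61-Weil pairing on E[61] over F_{86360061298909} is alternating-bilinear: e_{61}(P',Q') = e_{61}(P,Q)^det(M).
Hence e(P,Q) = e(P',Q')^{30} where 30 = 59^{-1} mod 61.
n = 61 = (111101)_2 (6 bits, wt 5); accumulate f_{61,P'}(Q'+S)/f_{61,P'}(S) along the 5-step ladder.
The quotient is 48846161584690 + 71497415705211*t + 26794487810936*t^2 + 2260957535853*t^3.
Finally e_{61}(P,Q) = 24510632249700 + 51927455758343*t + 57615217412352*t^2 + 6305167544533*t^3.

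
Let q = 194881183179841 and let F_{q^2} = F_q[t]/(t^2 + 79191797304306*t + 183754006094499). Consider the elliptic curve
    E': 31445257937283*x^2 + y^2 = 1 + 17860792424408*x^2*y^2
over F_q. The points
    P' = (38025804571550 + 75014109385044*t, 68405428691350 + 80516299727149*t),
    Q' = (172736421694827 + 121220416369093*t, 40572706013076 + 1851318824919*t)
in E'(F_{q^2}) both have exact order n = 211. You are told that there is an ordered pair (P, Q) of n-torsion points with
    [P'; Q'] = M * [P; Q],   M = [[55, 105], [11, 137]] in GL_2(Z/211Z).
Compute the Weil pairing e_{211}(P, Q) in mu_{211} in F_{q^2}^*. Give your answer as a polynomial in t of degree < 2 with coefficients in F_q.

e_{211}(aP+bQ,cP+dQ) = e_{211}(P,Q)^(ad-bc); with (a,b,c,d)=(55,105,11,137) this gives the det-211 law.
Hence e(P,Q) = e(P',Q')^{38} where 38 = 50^{-1} mod 211.
Edwards a_E,d_E -> Montgomery A=125945816386868,B=166656775696254 -> Weierstrass 56685521539791,80124722471031 via alpha=40697872256922,beta=52116412173179.
Build f_{211,P'} and f_{211,Q'} via the 8-bit ladder of 211=11010011_2; evaluate at shifted divisors; quotient in F_{194881183179841^2}.
e_{211}(P',Q') = 190615942666475 + 42929701907042*t.
Thus e_{211}(P,Q) = 22905625572713 + 170818087451891*t.

22905625572713 + 170818087451891*t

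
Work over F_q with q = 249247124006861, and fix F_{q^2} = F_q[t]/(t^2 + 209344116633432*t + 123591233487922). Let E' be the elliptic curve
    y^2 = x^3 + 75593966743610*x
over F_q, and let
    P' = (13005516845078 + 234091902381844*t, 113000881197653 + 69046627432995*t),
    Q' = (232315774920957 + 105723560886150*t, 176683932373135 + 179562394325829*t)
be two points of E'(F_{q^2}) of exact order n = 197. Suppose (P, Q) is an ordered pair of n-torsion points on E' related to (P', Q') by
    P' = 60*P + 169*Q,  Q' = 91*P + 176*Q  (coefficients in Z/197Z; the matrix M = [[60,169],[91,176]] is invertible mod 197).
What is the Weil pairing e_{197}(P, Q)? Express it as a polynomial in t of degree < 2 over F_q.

Since e_{197}(P,P)=e_{197}(Q,Q)=1 and e_{197}(Q,P)=e_{197}(P,Q)^{-1}, expanding e_{197}(60*P + 169*Q,91*P + 176*Q) leaves e(P,Q)^det(M).
Inverting 106 mod 197: 184. Thus e_{197}(P,Q) = e(P',Q')^{184}.
Double-and-add over 11000101: 8-1 doublings, 4-1 additions; each step l_{T,T}/v_{2T} or l_{T,P'}/v at Q'+S for random S.
The quotient is 191469764463821 + 74094496789903*t.
Hence e(P,Q) = 163280546750078 + 239470787848093*t in F_{249247124006861^2}^*.

163280546750078 + 239470787848093*t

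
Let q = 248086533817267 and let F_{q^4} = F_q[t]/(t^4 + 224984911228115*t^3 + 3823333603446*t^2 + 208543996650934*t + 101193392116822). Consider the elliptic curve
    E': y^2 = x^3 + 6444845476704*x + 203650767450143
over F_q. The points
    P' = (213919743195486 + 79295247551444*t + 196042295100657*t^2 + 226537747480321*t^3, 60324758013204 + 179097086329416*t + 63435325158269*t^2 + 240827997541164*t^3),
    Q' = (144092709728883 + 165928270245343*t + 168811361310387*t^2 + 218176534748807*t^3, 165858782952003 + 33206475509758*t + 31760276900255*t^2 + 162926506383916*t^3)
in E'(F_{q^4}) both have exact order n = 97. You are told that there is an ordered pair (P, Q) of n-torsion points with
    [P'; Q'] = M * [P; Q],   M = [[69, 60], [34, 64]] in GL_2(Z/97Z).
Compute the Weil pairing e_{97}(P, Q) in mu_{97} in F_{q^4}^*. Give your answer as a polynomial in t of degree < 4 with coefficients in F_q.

122394025568684 + 219751341093614*t + 110083196940200*t^2 + 106145482523117*t^3

Alternating bilinearity on E[97] (values in mu_{97} in F_{248086533817267^4}) gives e(P',Q') = e(P,Q)^det(M).
Inverting 48 mod 97: 95. Thus e_{97}(P,Q) = e(P',Q')^{95}.
Miller loop for e_{97} over F_{248086533817267^4}: bits of 97 = 1100001; 6 double steps + 2 add steps, l/v at each.
Miller gives e_{97}(P',Q') = 220186888188228 + 199890052230790*t + 104624379458028*t^2 + 1829114149990*t^3 in F_{248086533817267^4}.
Thus e_{97}(P,Q) = 122394025568684 + 219751341093614*t + 110083196940200*t^2 + 106145482523117*t^3.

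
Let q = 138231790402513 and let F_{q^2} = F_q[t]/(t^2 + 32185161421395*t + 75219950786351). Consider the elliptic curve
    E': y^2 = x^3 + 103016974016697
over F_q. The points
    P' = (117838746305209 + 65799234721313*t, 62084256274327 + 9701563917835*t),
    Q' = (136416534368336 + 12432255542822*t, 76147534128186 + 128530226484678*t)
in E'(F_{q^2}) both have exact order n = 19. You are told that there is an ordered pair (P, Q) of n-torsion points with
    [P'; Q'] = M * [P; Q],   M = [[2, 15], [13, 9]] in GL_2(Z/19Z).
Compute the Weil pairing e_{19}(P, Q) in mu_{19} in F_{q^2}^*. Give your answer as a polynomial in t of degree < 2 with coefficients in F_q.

21077113166393 + 95446115314374*t

The 19-Weil pairing on E[19] over F_{138231790402513} is alternating-bilinear: e_{19}(P',Q') = e_{19}(P,Q)^det(M).
det(M) mod 19 = 13; its inverse in (Z/19)^* is 3 (check: 13*3 mod 19 = 1).
5-bit Miller (10011) on E'/F_{138231790402513} with a'=0, b'=103016974016697: accumulate tangent/chord ratios at Q'+S and P'+S'.
e_{19}(P',Q') = 104174715632177 + 37882917739927*t.
Thus e_{19}(P,Q) = 21077113166393 + 95446115314374*t.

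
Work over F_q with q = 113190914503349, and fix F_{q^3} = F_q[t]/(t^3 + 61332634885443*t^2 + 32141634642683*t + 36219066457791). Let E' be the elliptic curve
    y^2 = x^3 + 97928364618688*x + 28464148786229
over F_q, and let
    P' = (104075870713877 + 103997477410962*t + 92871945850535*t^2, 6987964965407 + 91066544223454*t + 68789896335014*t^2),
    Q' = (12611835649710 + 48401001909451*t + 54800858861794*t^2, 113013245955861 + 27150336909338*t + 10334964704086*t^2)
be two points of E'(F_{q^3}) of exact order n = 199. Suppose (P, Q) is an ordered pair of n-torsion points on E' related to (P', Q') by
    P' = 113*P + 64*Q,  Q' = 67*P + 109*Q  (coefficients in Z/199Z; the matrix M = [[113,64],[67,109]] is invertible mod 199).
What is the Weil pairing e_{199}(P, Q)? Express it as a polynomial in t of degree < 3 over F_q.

110437919513578 + 72886922982996*t + 49056671052026*t^2

e_{199} is bilinear + alternating on E[199], so e_{199}(113*P + 64*Q, 67*P + 109*Q) = e_{199}(P,Q)^(113*109-64*67).
Inverting 69 mod 199: 75. Thus e_{199}(P,Q) = e(P',Q')^{75}.
Miller loop for e_{199} over F_{113190914503349^3}: bits of 199 = 11000111; 7 double steps + 4 add steps, l/v at each.
Result: e(P',Q') = 95236939692903 + 112687166275808*t + 1118027479964*t^2.
(95236939692903 + 112687166275808*t + 1118027479964*t^2)^{75} mod (113190914503349,f) = 110437919513578 + 72886922982996*t + 49056671052026*t^2.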